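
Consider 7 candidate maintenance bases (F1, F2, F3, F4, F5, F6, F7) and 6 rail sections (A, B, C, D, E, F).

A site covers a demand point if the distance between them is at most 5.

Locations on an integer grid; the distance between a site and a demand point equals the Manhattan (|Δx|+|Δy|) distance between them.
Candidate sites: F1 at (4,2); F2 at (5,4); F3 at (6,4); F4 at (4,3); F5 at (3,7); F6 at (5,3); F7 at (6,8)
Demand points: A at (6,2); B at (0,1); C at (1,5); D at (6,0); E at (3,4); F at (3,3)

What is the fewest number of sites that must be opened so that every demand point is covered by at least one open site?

Coverage sets (demand points within 5 of each site):
  F1: {A, B, D, E, F}
  F2: {A, C, D, E, F}
  F3: {A, D, E, F}
  F4: {A, C, D, E, F}
  F5: {C, E, F}
  F6: {A, D, E, F}
  F7: {}
No single site covers all 6 demand points.
But {F1, F2} covers everything, so the minimum is 2.

2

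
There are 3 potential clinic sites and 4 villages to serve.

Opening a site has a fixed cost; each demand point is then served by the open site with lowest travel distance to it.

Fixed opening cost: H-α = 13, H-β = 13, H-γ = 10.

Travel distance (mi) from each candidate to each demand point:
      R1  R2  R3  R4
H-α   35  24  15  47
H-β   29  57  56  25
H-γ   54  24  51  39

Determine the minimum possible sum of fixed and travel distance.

119

Open {H-α, H-β}: assign each demand point to its cheapest open site.
  R1→H-β 29, R2→H-α 24, R3→H-α 15, R4→H-β 25
  travel distance 93, fixed 26 → total 119.
Compare {H-α, H-β, H-γ}: travel distance 93 + fixed 36 = 129.
Compare {H-α}: travel distance 121 + fixed 13 = 134.
Compare {H-α, H-γ}: travel distance 113 + fixed 23 = 136.
All other subsets cost ≥ 129. Minimum total cost: 119.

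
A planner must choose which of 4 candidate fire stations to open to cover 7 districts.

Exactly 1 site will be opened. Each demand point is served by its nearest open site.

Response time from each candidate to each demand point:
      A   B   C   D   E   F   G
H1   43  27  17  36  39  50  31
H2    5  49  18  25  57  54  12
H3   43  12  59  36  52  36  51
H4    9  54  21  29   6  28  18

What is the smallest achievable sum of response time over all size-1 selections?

165

Open {H4}.
  A→H4 9, B→H4 54, C→H4 21, D→H4 29, E→H4 6, F→H4 28, G→H4 18  ⇒ total 165.
Compare {H2}: total 220.
Compare {H1}: total 243.
No size-1 selection does better; minimum is 165.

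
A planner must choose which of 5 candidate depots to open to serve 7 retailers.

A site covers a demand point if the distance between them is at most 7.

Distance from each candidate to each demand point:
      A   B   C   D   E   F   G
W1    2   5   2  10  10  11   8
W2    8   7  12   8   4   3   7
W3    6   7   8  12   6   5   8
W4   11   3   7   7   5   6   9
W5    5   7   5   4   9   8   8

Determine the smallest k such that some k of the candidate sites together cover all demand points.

2

Coverage sets (demand points within 7 of each site):
  W1: {A, B, C}
  W2: {B, E, F, G}
  W3: {A, B, E, F}
  W4: {B, C, D, E, F}
  W5: {A, B, C, D}
No single site covers all 7 demand points.
But {W2, W5} covers everything, so the minimum is 2.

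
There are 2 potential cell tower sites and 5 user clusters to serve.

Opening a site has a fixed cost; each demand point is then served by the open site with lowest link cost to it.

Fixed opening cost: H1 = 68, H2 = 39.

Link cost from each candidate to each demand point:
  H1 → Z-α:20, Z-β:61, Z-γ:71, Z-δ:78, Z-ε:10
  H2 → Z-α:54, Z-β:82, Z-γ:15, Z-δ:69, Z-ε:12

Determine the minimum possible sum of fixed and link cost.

271

Open {H2}: assign each demand point to its cheapest open site.
  Z-α→H2 54, Z-β→H2 82, Z-γ→H2 15, Z-δ→H2 69, Z-ε→H2 12
  link cost 232, fixed 39 → total 271.
Compare {H1, H2}: link cost 175 + fixed 107 = 282.
Compare {H1}: link cost 240 + fixed 68 = 308.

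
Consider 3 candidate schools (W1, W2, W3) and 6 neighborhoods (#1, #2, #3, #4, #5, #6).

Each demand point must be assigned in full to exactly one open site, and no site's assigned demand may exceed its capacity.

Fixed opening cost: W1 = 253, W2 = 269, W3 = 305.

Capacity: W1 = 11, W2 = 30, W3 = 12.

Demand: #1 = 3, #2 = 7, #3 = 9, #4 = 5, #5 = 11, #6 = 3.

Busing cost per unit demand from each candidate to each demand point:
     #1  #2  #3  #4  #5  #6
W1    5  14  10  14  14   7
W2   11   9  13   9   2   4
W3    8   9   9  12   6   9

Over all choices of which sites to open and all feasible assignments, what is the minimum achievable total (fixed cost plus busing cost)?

787

Open {W1, W2}; cheapest assignment that respects the capacities:
  W1 (cap 11, load 9): #3 — cost 9×10 = 90
  W2 (cap 30, load 29): #1, #2, #4, #5, #6 — cost 3×11 + 7×9 + 5×9 + 11×2 + 3×4 = 175
  Shipping 265, fixed 522 → total 787.
  Any other capacity-feasible assignment to {W1, W2} ships for at least 265.
Compare {W2, W3}: its best feasible assignment gives total 821.
Compare {W1, W2, W3}: its best feasible assignment gives total 1065.
Every other set of open sites that can feasibly serve all demand totals ≥ 821 even under its best assignment. Minimum: 787.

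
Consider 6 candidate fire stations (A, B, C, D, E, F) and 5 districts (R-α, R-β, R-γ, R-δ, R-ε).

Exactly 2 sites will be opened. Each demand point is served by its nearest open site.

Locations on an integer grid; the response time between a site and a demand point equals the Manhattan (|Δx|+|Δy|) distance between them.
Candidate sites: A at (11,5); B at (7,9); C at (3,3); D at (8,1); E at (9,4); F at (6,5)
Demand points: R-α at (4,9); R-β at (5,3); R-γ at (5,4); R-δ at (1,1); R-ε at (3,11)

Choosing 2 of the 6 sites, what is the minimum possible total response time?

Open {B, C}.
  R-α→B 3, R-β→C 2, R-γ→C 3, R-δ→C 4, R-ε→B 6  ⇒ total 18.
Compare {C, F}: total 22.
Compare {B, F}: total 23.
No size-2 selection does better; minimum is 18.

18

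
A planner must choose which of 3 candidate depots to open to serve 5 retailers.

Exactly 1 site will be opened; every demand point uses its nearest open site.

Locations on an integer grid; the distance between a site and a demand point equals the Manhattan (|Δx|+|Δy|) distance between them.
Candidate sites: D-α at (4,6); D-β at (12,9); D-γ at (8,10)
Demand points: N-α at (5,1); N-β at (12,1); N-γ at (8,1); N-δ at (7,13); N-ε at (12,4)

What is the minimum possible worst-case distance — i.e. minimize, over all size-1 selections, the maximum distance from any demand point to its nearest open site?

13

Open {D-α}.
  Farthest demand point is N-β at distance 13 (to D-α); all others are ≤ 13.
With {D-γ} the worst case is 13.
With {D-β} the worst case is 15.
No size-1 selection achieves below 13.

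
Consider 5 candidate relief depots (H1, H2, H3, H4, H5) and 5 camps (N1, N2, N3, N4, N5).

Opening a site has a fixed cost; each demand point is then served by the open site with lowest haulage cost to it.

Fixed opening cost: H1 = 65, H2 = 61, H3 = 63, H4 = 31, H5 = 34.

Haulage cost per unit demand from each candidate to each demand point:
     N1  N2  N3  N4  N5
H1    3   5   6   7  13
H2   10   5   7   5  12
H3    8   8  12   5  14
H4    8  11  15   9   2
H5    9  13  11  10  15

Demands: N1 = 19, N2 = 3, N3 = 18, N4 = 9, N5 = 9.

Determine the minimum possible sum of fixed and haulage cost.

Open {H1, H4}: assign each demand point to its cheapest open site.
  N1→H1 19×3=57, N2→H1 3×5=15, N3→H1 18×6=108, N4→H1 9×7=63, N5→H4 9×2=18
  haulage cost 261, fixed 96 → total 357.
Compare {H1, H4, H5}: haulage cost 261 + fixed 130 = 391.
Compare {H1, H2, H4}: haulage cost 243 + fixed 157 = 400.
Compare {H1, H3, H4}: haulage cost 243 + fixed 159 = 402.
All other subsets cost ≥ 391. Minimum total cost: 357.

357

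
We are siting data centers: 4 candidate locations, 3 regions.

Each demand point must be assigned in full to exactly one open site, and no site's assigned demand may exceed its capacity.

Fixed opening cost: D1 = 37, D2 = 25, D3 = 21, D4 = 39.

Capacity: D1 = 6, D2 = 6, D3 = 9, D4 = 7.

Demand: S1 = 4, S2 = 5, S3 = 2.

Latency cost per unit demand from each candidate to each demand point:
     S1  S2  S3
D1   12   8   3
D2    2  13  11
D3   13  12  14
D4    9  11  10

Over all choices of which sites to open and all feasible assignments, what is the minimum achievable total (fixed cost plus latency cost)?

132

Open {D1, D2}; cheapest assignment that respects the capacities:
  D1 (cap 6, load 5): S2 — cost 5×8 = 40
  D2 (cap 6, load 6): S1, S3 — cost 4×2 + 2×11 = 30
  Shipping 70, fixed 62 → total 132.
  Any other capacity-feasible assignment to {D1, D2} ships for at least 70.
Compare {D2, D3}: its best feasible assignment gives total 136.
Compare {D2, D4}: its best feasible assignment gives total 147.
Every other set of open sites that can feasibly serve all demand totals ≥ 136 even under its best assignment. Minimum: 132.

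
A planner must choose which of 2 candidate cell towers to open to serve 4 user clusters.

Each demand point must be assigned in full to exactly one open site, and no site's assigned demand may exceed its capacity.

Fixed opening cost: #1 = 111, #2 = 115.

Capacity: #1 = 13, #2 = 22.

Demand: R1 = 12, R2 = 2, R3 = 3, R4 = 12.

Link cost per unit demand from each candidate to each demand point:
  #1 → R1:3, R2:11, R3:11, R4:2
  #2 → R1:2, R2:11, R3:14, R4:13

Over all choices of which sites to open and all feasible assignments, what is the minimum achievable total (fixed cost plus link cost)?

Open {#1, #2}; cheapest assignment that respects the capacities:
  #1 (cap 13, load 12): R4 — cost 12×2 = 24
  #2 (cap 22, load 17): R1, R2, R3 — cost 12×2 + 2×11 + 3×14 = 88
  Shipping 112, fixed 226 → total 338.
  Any other capacity-feasible assignment to {#1, #2} ships for at least 112.
Total demand is 29 and no other set of sites has combined capacity ≥ 29, so {#1, #2} is the only feasible choice of open sites. Minimum: 338.

338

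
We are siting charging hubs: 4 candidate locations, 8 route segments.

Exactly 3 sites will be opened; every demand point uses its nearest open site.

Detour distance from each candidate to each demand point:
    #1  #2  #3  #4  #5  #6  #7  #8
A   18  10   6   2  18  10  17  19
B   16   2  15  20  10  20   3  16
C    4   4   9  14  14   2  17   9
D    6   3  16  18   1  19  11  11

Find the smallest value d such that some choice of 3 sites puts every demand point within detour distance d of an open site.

10

Open {A, B, C}.
  Farthest demand point is #5 at detour distance 10 (to B); all others are ≤ 10.
With {A, B, D} the worst case is 11.
With {A, C, D} the worst case is 11.
No size-3 selection achieves below 10.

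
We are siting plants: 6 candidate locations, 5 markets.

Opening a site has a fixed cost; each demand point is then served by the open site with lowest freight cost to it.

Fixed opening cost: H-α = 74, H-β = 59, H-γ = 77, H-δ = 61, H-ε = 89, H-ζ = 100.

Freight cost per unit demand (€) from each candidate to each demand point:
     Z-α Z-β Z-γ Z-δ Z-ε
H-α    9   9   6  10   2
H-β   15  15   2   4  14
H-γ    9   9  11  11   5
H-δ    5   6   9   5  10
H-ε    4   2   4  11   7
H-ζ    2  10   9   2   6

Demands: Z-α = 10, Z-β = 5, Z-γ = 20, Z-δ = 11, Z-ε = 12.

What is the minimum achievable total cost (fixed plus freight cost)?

Open {H-β, H-ζ}: assign each demand point to its cheapest open site.
  Z-α→H-ζ 10×2=20, Z-β→H-ζ 5×10=50, Z-γ→H-β 20×2=40, Z-δ→H-ζ 11×2=22, Z-ε→H-ζ 12×6=72
  freight cost 204, fixed 159 → total 363.
Compare {H-β, H-ε}: freight cost 218 + fixed 148 = 366.
Compare {H-α, H-β}: freight cost 243 + fixed 133 = 376.
Compare {H-α, H-β, H-ε}: freight cost 158 + fixed 222 = 380.
All other subsets cost ≥ 366. Minimum total cost: 363.

363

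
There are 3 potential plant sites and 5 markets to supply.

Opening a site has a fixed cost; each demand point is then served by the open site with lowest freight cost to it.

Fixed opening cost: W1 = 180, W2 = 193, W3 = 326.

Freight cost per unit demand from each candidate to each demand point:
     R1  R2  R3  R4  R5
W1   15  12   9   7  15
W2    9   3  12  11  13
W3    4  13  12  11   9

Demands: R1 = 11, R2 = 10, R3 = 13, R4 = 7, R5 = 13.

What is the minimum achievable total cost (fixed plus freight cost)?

Open {W2}: assign each demand point to its cheapest open site.
  R1→W2 11×9=99, R2→W2 10×3=30, R3→W2 13×12=156, R4→W2 7×11=77, R5→W2 13×13=169
  freight cost 531, fixed 193 → total 724.
Compare {W1}: freight cost 646 + fixed 180 = 826.
Compare {W1, W2}: freight cost 464 + fixed 373 = 837.
Compare {W3}: freight cost 524 + fixed 326 = 850.
All other subsets cost ≥ 826. Minimum total cost: 724.

724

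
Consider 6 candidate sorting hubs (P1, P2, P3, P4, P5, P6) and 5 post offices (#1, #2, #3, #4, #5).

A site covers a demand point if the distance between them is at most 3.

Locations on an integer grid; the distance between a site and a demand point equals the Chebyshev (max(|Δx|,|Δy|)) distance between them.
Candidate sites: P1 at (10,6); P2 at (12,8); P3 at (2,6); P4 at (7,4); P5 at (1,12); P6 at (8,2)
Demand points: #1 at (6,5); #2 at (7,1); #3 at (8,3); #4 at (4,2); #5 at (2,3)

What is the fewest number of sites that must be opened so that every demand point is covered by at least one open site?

Coverage sets (demand points within 3 of each site):
  P1: {#3}
  P2: {}
  P3: {#5}
  P4: {#1, #2, #3, #4}
  P5: {}
  P6: {#1, #2, #3}
No single site covers all 5 demand points.
But {P3, P4} covers everything, so the minimum is 2.

2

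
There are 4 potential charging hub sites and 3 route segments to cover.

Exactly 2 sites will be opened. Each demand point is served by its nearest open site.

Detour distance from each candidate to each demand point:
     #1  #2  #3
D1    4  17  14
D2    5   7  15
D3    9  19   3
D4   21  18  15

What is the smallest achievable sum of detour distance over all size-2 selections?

15

Open {D2, D3}.
  #1→D2 5, #2→D2 7, #3→D3 3  ⇒ total 15.
Compare {D1, D3}: total 24.
Compare {D1, D2}: total 25.
No size-2 selection does better; minimum is 15.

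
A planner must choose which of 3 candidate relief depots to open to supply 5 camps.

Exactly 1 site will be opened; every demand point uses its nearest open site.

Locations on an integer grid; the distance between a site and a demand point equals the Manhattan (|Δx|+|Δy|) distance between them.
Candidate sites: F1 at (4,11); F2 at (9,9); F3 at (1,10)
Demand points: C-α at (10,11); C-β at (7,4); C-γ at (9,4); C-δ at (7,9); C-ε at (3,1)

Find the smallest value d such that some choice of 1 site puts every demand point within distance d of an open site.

Open {F1}.
  Farthest demand point is C-γ at distance 12 (to F1); all others are ≤ 12.
With {F2} the worst case is 14.
With {F3} the worst case is 14.
No size-1 selection achieves below 12.

12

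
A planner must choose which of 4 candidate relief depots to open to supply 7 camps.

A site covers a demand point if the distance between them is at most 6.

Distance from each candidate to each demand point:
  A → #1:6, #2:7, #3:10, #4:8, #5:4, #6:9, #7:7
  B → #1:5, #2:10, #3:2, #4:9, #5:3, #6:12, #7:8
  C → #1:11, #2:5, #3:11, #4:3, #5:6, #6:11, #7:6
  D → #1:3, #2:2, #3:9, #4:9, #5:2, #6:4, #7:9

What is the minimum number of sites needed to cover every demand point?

3

Coverage sets (demand points within 6 of each site):
  A: {#1, #5}
  B: {#1, #3, #5}
  C: {#2, #4, #5, #7}
  D: {#1, #2, #5, #6}
No 2 sites suffice: every size-2 union leaves at least one demand point uncovered.
But {B, C, D} covers everything, so the minimum is 3.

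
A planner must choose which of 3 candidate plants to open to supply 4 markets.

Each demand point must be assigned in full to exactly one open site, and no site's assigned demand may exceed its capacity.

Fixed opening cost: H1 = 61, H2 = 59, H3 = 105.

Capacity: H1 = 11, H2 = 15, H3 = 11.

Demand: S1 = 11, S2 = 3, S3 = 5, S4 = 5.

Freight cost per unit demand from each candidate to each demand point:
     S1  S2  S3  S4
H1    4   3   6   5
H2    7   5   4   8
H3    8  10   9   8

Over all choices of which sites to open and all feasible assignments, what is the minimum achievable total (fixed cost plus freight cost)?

Open {H1, H2}; cheapest assignment that respects the capacities:
  H1 (cap 11, load 11): S1 — cost 11×4 = 44
  H2 (cap 15, load 13): S2, S3, S4 — cost 3×5 + 5×4 + 5×8 = 75
  Shipping 119, fixed 120 → total 239.
  Any other capacity-feasible assignment to {H1, H2} ships for at least 119.
Compare {H2, H3}: its best feasible assignment gives total 327.
Compare {H1, H2, H3}: its best feasible assignment gives total 344.
Every other set of open sites that can feasibly serve all demand totals ≥ 327 even under its best assignment. Minimum: 239.

239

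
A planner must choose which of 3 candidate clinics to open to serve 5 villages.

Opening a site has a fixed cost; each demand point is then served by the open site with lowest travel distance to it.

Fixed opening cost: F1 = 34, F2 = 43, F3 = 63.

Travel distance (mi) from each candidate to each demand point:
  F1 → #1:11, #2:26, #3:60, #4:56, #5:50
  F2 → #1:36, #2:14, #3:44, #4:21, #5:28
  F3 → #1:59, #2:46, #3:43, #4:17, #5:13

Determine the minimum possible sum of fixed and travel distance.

186

Open {F2}: assign each demand point to its cheapest open site.
  #1→F2 36, #2→F2 14, #3→F2 44, #4→F2 21, #5→F2 28
  travel distance 143, fixed 43 → total 186.
Compare {F1, F2}: travel distance 118 + fixed 77 = 195.
Compare {F1, F3}: travel distance 110 + fixed 97 = 207.
Compare {F2, F3}: travel distance 123 + fixed 106 = 229.
All other subsets cost ≥ 195. Minimum total cost: 186.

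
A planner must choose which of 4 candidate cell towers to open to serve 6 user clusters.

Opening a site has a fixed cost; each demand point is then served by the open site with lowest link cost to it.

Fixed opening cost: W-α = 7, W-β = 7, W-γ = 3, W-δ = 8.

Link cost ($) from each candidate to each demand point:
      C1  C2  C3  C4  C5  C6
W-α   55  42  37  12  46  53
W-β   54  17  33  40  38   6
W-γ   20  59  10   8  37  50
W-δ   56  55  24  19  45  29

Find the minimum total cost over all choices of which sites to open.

Open {W-β, W-γ}: assign each demand point to its cheapest open site.
  C1→W-γ 20, C2→W-β 17, C3→W-γ 10, C4→W-γ 8, C5→W-γ 37, C6→W-β 6
  link cost 98, fixed 10 → total 108.
Compare {W-α, W-β, W-γ}: link cost 98 + fixed 17 = 115.
Compare {W-β, W-γ, W-δ}: link cost 98 + fixed 18 = 116.
Compare {W-α, W-β, W-γ, W-δ}: link cost 98 + fixed 25 = 123.
All other subsets cost ≥ 115. Minimum total cost: 108.

108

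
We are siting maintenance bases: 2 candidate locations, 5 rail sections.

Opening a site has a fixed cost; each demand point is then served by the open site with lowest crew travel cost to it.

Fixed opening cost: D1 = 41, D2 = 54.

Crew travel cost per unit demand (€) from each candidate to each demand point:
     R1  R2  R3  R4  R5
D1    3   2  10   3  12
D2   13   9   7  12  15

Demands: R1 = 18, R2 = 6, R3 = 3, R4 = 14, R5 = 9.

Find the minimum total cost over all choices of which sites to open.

Open {D1}: assign each demand point to its cheapest open site.
  R1→D1 18×3=54, R2→D1 6×2=12, R3→D1 3×10=30, R4→D1 14×3=42, R5→D1 9×12=108
  crew travel cost 246, fixed 41 → total 287.
Compare {D1, D2}: crew travel cost 237 + fixed 95 = 332.
Compare {D2}: crew travel cost 612 + fixed 54 = 666.

287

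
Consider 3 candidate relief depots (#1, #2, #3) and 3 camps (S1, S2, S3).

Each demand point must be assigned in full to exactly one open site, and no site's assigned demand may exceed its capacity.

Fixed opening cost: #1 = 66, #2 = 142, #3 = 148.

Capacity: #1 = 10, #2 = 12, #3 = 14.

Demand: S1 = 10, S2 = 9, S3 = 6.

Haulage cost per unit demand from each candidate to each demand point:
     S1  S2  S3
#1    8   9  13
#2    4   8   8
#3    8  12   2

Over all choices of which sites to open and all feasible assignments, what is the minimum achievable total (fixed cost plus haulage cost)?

Open {#1, #2, #3}; cheapest assignment that respects the capacities:
  #1 (cap 10, load 9): S2 — cost 9×9 = 81
  #2 (cap 12, load 10): S1 — cost 10×4 = 40
  #3 (cap 14, load 6): S3 — cost 6×2 = 12
  Shipping 133, fixed 356 → total 489.
  Any other capacity-feasible assignment to {#1, #2, #3} ships for at least 133.
Total demand is 25; every other set of sites either has combined capacity below 25 or cannot fit the demands without splitting one across sites, so {#1, #2, #3} is the only feasible choice of open sites. Minimum: 489.

489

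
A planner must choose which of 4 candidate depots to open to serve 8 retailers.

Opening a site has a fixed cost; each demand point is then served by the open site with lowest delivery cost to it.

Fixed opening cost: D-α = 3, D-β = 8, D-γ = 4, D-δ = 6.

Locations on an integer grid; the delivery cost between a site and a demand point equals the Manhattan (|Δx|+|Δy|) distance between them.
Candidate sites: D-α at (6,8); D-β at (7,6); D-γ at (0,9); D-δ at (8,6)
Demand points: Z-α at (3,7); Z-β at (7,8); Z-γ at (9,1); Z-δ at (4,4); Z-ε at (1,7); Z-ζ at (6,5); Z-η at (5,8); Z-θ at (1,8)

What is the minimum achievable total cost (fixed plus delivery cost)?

37

Open {D-α, D-γ}: assign each demand point to its cheapest open site.
  Z-α→D-α 4, Z-β→D-α 1, Z-γ→D-α 10, Z-δ→D-α 6, Z-ε→D-γ 3, Z-ζ→D-α 3, Z-η→D-α 1, Z-θ→D-γ 2
  delivery cost 30, fixed 7 → total 37.
Compare {D-α}: delivery cost 36 + fixed 3 = 39.
Compare {D-α, D-γ, D-δ}: delivery cost 26 + fixed 13 = 39.
Compare {D-α, D-β, D-γ}: delivery cost 25 + fixed 15 = 40.
All other subsets cost ≥ 39. Minimum total cost: 37.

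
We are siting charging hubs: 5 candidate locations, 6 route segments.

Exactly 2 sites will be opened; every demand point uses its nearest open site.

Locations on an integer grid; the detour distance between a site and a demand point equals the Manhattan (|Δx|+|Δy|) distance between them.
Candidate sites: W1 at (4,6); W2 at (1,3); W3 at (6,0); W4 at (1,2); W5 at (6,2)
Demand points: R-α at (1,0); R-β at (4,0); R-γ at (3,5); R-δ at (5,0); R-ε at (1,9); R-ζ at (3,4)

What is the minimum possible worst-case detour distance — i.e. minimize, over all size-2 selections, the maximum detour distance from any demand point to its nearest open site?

Open {W1, W3}.
  Farthest demand point is R-ε at detour distance 6 (to W1); all others are ≤ 6.
With {W1, W4} the worst case is 6.
With {W2, W3} the worst case is 6.
No size-2 selection achieves below 6.

6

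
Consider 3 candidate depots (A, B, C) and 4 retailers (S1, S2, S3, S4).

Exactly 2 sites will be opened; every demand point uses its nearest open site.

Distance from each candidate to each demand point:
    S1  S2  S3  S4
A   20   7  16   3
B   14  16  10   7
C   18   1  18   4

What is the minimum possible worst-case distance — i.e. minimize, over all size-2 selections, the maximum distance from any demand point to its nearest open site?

Open {A, B}.
  Farthest demand point is S1 at distance 14 (to B); all others are ≤ 14.
With {B, C} the worst case is 14.
With {A, C} the worst case is 18.
No size-2 selection achieves below 14.

14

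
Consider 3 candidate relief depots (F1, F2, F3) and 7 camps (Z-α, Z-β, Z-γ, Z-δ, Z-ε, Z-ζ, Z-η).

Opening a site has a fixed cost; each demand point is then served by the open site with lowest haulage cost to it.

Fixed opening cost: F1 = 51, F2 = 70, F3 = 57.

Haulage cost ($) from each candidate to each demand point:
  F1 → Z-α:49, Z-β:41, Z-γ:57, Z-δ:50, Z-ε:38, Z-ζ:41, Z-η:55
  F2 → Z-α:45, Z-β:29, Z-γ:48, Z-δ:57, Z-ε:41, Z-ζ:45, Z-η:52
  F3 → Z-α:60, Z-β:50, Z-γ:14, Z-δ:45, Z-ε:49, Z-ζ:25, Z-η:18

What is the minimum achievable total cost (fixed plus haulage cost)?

Open {F3}: assign each demand point to its cheapest open site.
  Z-α→F3 60, Z-β→F3 50, Z-γ→F3 14, Z-δ→F3 45, Z-ε→F3 49, Z-ζ→F3 25, Z-η→F3 18
  haulage cost 261, fixed 57 → total 318.
Compare {F1, F3}: haulage cost 230 + fixed 108 = 338.
Compare {F2, F3}: haulage cost 217 + fixed 127 = 344.
Compare {F1}: haulage cost 331 + fixed 51 = 382.
All other subsets cost ≥ 338. Minimum total cost: 318.

318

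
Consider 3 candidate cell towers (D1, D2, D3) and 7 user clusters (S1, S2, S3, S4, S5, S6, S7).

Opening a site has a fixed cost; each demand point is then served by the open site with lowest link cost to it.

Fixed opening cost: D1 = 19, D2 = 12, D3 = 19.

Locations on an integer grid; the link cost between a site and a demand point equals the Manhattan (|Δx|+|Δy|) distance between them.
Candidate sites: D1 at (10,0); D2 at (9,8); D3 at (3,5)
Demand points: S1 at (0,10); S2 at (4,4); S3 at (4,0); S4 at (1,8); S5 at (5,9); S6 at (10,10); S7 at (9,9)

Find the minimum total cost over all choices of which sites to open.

Open {D2, D3}: assign each demand point to its cheapest open site.
  S1→D3 8, S2→D3 2, S3→D3 6, S4→D3 5, S5→D2 5, S6→D2 3, S7→D2 1
  link cost 30, fixed 31 → total 61.
Compare {D2}: link cost 50 + fixed 12 = 62.
Compare {D3}: link cost 49 + fixed 19 = 68.
Compare {D1, D2}: link cost 43 + fixed 31 = 74.
All other subsets cost ≥ 62. Minimum total cost: 61.

61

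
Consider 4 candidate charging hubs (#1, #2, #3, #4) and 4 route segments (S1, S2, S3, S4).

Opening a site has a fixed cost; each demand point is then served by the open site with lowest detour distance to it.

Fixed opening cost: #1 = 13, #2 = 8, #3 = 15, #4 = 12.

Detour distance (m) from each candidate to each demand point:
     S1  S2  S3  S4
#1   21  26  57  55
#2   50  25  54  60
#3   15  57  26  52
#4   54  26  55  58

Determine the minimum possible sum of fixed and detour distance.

Open {#2, #3}: assign each demand point to its cheapest open site.
  S1→#3 15, S2→#2 25, S3→#3 26, S4→#3 52
  detour distance 118, fixed 23 → total 141.
Compare {#3, #4}: detour distance 119 + fixed 27 = 146.
Compare {#1, #3}: detour distance 119 + fixed 28 = 147.
Compare {#2, #3, #4}: detour distance 118 + fixed 35 = 153.
All other subsets cost ≥ 146. Minimum total cost: 141.

141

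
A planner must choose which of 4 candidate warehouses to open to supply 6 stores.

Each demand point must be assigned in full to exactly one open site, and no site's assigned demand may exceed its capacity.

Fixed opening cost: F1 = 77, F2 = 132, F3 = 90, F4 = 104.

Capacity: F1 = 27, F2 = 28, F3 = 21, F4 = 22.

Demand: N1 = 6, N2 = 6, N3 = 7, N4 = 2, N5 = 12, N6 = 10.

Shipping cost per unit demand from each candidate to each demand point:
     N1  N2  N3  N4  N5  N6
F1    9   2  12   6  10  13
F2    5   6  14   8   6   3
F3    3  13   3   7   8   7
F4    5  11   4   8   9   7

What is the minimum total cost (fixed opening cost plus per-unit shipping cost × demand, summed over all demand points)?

Open {F2, F3}; cheapest assignment that respects the capacities:
  F2 (cap 28, load 28): N2, N5, N6 — cost 6×6 + 12×6 + 10×3 = 138
  F3 (cap 21, load 15): N1, N3, N4 — cost 6×3 + 7×3 + 2×7 = 53
  Shipping 191, fixed 222 → total 413.
  Any other capacity-feasible assignment to {F2, F3} ships for at least 191.
Compare {F2, F4}: its best feasible assignment gives total 448.
Compare {F1, F2}: its best feasible assignment gives total 449.
Every other set of open sites that can feasibly serve all demand totals ≥ 448 even under its best assignment. Minimum: 413.

413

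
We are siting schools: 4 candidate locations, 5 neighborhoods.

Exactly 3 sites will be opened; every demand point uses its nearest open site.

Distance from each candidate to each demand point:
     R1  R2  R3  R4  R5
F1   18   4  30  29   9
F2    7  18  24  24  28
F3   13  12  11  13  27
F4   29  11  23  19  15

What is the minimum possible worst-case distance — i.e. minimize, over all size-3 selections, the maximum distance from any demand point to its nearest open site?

13

Open {F1, F2, F3}.
  Farthest demand point is R4 at distance 13 (to F3); all others are ≤ 13.
With {F1, F3, F4} the worst case is 13.
With {F2, F3, F4} the worst case is 15.
No size-3 selection achieves below 13.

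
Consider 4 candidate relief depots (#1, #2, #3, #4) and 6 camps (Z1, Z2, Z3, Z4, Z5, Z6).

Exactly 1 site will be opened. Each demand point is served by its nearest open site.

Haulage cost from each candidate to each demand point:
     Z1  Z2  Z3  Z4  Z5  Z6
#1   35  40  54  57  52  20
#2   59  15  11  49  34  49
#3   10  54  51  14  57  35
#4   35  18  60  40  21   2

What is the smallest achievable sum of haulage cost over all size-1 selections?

Open {#4}.
  Z1→#4 35, Z2→#4 18, Z3→#4 60, Z4→#4 40, Z5→#4 21, Z6→#4 2  ⇒ total 176.
Compare {#2}: total 217.
Compare {#3}: total 221.
No size-1 selection does better; minimum is 176.

176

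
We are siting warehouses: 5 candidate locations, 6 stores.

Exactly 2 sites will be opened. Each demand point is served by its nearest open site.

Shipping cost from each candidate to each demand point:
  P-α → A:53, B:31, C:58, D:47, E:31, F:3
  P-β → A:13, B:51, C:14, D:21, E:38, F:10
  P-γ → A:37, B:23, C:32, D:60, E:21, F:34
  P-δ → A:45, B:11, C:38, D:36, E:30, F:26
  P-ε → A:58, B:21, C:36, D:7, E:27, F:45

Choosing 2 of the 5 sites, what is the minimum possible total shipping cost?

Open {P-β, P-ε}.
  A→P-β 13, B→P-ε 21, C→P-β 14, D→P-ε 7, E→P-ε 27, F→P-β 10  ⇒ total 92.
Compare {P-β, P-δ}: total 99.
Compare {P-β, P-γ}: total 102.
No size-2 selection does better; minimum is 92.

92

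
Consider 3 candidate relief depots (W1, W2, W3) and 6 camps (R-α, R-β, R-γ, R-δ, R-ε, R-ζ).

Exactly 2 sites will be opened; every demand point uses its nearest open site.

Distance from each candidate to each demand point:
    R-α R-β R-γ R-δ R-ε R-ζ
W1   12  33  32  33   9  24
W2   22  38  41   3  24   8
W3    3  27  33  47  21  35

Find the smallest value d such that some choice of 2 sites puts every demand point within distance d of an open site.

Open {W1, W2}.
  Farthest demand point is R-β at distance 33 (to W1); all others are ≤ 33.
With {W1, W3} the worst case is 33.
With {W2, W3} the worst case is 33.
No size-2 selection achieves below 33.

33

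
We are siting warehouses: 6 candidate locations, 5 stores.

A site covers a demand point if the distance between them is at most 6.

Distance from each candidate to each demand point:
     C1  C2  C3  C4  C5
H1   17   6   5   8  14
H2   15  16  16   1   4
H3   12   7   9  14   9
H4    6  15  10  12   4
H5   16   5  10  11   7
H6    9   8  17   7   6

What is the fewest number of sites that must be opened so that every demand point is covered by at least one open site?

3

Coverage sets (demand points within 6 of each site):
  H1: {C2, C3}
  H2: {C4, C5}
  H3: {}
  H4: {C1, C5}
  H5: {C2}
  H6: {C5}
No 2 sites suffice: every size-2 union leaves at least one demand point uncovered.
But {H1, H2, H4} covers everything, so the minimum is 3.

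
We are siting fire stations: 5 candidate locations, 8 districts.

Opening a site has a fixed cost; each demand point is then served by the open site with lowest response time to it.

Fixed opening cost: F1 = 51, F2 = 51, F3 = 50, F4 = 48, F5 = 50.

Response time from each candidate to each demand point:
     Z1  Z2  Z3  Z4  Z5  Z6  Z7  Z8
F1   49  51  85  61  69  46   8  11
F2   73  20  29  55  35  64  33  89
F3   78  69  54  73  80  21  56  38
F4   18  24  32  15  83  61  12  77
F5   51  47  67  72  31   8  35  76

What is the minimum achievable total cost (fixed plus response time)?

296

Open {F1, F4, F5}: assign each demand point to its cheapest open site.
  Z1→F4 18, Z2→F4 24, Z3→F4 32, Z4→F4 15, Z5→F5 31, Z6→F5 8, Z7→F1 8, Z8→F1 11
  response time 147, fixed 149 → total 296.
Compare {F4, F5}: response time 216 + fixed 98 = 314.
Compare {F1, F4}: response time 223 + fixed 99 = 322.
Compare {F3, F4, F5}: response time 178 + fixed 148 = 326.
All other subsets cost ≥ 314. Minimum total cost: 296.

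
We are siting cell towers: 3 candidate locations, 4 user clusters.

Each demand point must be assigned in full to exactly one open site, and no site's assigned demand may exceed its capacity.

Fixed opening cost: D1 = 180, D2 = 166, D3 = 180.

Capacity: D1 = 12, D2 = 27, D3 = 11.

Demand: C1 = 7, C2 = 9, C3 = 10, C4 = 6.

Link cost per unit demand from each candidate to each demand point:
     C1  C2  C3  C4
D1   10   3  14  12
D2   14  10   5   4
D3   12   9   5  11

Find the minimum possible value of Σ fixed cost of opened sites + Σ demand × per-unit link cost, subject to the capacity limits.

545

Open {D1, D2}; cheapest assignment that respects the capacities:
  D1 (cap 12, load 9): C2 — cost 9×3 = 27
  D2 (cap 27, load 23): C1, C3, C4 — cost 7×14 + 10×5 + 6×4 = 172
  Shipping 199, fixed 346 → total 545.
  Any other capacity-feasible assignment to {D1, D2} ships for at least 199.
Compare {D2, D3}: its best feasible assignment gives total 594.
Compare {D1, D2, D3}: its best feasible assignment gives total 711.
Every other set of open sites that can feasibly serve all demand totals ≥ 594 even under its best assignment. Minimum: 545.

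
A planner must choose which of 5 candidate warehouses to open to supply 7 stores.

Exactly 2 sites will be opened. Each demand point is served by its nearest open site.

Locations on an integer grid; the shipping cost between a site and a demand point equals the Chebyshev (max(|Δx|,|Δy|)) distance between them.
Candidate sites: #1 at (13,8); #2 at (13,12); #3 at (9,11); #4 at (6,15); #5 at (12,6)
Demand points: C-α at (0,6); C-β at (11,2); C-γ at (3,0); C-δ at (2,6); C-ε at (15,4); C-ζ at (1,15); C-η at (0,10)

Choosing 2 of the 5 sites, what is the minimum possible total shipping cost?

Open {#4, #5}.
  C-α→#4 9, C-β→#5 4, C-γ→#5 9, C-δ→#4 9, C-ε→#5 3, C-ζ→#4 5, C-η→#4 6  ⇒ total 45.
Compare {#1, #4}: total 49.
Compare {#3, #5}: total 49.
No size-2 selection does better; minimum is 45.

45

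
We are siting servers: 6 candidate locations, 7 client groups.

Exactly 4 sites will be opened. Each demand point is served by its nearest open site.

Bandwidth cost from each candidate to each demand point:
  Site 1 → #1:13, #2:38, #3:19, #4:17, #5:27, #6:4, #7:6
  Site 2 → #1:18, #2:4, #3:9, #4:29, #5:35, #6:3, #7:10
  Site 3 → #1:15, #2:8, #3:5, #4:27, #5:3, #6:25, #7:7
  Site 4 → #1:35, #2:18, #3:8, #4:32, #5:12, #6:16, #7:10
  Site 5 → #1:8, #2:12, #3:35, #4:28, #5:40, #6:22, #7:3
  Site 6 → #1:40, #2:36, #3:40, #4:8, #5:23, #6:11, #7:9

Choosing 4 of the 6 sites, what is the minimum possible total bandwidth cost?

34

Open {Site 2, Site 3, Site 5, Site 6}.
  #1→Site 5 8, #2→Site 2 4, #3→Site 3 5, #4→Site 6 8, #5→Site 3 3, #6→Site 2 3, #7→Site 5 3  ⇒ total 34.
Compare {Site 1, Site 3, Site 5, Site 6}: total 39.
Compare {Site 1, Site 2, Site 3, Site 6}: total 42.
No size-4 selection does better; minimum is 34.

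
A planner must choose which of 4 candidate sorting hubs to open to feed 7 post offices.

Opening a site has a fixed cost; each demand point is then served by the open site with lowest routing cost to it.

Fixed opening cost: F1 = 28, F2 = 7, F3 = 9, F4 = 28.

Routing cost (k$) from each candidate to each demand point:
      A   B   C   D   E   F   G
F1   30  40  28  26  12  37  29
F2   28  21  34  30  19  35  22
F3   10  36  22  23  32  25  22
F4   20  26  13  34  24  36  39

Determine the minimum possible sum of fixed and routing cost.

Open {F2, F3}: assign each demand point to its cheapest open site.
  A→F3 10, B→F2 21, C→F3 22, D→F3 23, E→F2 19, F→F3 25, G→F2 22
  routing cost 142, fixed 16 → total 158.
Compare {F2, F3, F4}: routing cost 133 + fixed 44 = 177.
Compare {F3}: routing cost 170 + fixed 9 = 179.
Compare {F1, F2, F3}: routing cost 135 + fixed 44 = 179.
All other subsets cost ≥ 177. Minimum total cost: 158.

158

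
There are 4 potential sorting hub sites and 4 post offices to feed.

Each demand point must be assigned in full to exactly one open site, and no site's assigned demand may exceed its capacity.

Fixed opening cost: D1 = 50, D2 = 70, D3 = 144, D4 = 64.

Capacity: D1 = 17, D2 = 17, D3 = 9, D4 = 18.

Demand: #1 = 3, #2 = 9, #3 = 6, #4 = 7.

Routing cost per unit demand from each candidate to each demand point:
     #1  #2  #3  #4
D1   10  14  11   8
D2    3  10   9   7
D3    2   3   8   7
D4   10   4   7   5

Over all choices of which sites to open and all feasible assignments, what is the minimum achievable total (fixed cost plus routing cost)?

Open {D2, D4}; cheapest assignment that respects the capacities:
  D2 (cap 17, load 9): #1, #3 — cost 3×3 + 6×9 = 63
  D4 (cap 18, load 16): #2, #4 — cost 9×4 + 7×5 = 71
  Shipping 134, fixed 134 → total 268.
  Any other capacity-feasible assignment to {D2, D4} ships for at least 134.
Compare {D1, D4}: its best feasible assignment gives total 278.
Compare {D1, D2, D4}: its best feasible assignment gives total 318.
Every other set of open sites that can feasibly serve all demand totals ≥ 278 even under its best assignment. Minimum: 268.

268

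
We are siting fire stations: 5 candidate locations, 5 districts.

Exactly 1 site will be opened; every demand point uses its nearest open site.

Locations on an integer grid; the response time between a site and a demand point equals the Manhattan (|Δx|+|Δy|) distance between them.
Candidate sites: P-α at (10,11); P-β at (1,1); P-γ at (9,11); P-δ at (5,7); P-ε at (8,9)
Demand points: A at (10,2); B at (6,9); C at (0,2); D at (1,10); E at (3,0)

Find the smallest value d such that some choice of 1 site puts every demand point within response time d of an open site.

10

Open {P-δ}.
  Farthest demand point is A at response time 10 (to P-δ); all others are ≤ 10.
With {P-β} the worst case is 13.
With {P-ε} the worst case is 15.
No size-1 selection achieves below 10.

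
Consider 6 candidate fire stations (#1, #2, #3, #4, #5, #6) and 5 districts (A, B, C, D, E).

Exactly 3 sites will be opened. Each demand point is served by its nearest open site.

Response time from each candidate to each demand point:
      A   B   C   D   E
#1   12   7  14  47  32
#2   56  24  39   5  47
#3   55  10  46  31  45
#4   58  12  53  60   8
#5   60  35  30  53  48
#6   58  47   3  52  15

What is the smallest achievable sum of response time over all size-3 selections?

42

Open {#1, #2, #6}.
  A→#1 12, B→#1 7, C→#6 3, D→#2 5, E→#6 15  ⇒ total 42.
Compare {#1, #2, #4}: total 46.
Compare {#1, #3, #6}: total 68.
No size-3 selection does better; minimum is 42.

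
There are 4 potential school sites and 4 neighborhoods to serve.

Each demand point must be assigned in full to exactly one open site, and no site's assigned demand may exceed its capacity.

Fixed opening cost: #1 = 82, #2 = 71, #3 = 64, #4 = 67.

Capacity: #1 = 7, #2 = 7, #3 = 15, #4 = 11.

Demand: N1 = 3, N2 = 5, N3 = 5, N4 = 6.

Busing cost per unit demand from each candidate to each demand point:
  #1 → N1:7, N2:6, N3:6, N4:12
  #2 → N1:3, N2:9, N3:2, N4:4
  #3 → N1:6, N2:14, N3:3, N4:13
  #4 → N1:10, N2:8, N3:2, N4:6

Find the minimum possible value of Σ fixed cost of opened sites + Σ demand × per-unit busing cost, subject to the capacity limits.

Open {#3, #4}; cheapest assignment that respects the capacities:
  #3 (cap 15, load 8): N1, N3 — cost 3×6 + 5×3 = 33
  #4 (cap 11, load 11): N2, N4 — cost 5×8 + 6×6 = 76
  Shipping 109, fixed 131 → total 240.
  Any other capacity-feasible assignment to {#3, #4} ships for at least 109.
Compare {#2, #3}: its best feasible assignment gives total 262.
Compare {#1, #3}: its best feasible assignment gives total 287.
Every other set of open sites that can feasibly serve all demand totals ≥ 262 even under its best assignment. Minimum: 240.

240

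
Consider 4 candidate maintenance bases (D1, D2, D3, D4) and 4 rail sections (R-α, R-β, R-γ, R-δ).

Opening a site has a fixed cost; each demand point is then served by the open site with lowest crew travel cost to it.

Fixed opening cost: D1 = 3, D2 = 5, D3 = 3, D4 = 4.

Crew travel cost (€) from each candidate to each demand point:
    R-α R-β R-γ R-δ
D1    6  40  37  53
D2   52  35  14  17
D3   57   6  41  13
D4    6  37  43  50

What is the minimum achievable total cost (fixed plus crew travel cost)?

50

Open {D1, D2, D3}: assign each demand point to its cheapest open site.
  R-α→D1 6, R-β→D3 6, R-γ→D2 14, R-δ→D3 13
  crew travel cost 39, fixed 11 → total 50.
Compare {D2, D3, D4}: crew travel cost 39 + fixed 12 = 51.
Compare {D1, D2, D3, D4}: crew travel cost 39 + fixed 15 = 54.
Compare {D1, D3}: crew travel cost 62 + fixed 6 = 68.
All other subsets cost ≥ 51. Minimum total cost: 50.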